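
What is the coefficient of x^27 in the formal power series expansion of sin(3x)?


The Maclaurin series is sin(t) = sum_{k>=0} (-1)^k t^(2k+1) / (2k+1)!, so substituting t = 3x, only odd powers of x are nonzero, with coefficient of x^(2k+1) equal to (-1)^k 3^(2k+1) / (2k+1)!.
Write 27 = 2*13 + 1, giving the coefficient (-1)^13 * 3^27 / 27! = -7625597484987/10888869450418352160768000000 = -4782969/6829776306569216000000.

-4782969/6829776306569216000000


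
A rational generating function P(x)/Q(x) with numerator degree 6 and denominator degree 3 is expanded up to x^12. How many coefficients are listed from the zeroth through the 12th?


Expanding up to x^12 gives the coefficients for x^0, x^1, ..., x^12.
That is 12 + 1 = 13 coefficients in total.

13


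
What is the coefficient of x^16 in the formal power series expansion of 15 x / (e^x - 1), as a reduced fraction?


The exponential generating function for Bernoulli numbers is
x / (e^x - 1) = sum_{k>=0} B_k x^k / k!.
So the coefficient of x^16 in 15 x / (e^x - 1) is 15 B_16 / 16!.
Computing: B_16 = -3617/510, 16! = 20922789888000, giving
15 * -3617/510 / 20922789888000 = -3617/711374856192000.

-3617/711374856192000


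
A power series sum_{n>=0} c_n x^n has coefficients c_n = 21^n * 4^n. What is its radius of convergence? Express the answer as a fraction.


By the root test (Cauchy-Hadamard), the radius is R = 1 / limsup_n |c_n|^(1/n).
Here |c_n|^(1/n) = (21^n * 4^n)^(1/n) = 21 * 4 = 84 for all n.
So R = 1/84 = 1/84.

1/84


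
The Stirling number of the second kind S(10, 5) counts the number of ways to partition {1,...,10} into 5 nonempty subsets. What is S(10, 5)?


Using the explicit formula S(n,k) = (1/k!) sum_{j=0}^{k} (-1)^(k-j) C(k,j) j^n:
S(10, 5) = 42525
Equivalently, S(n,k) is n! times the coefficient of x^n in the EGF (e^x - 1)^k / k!.

42525


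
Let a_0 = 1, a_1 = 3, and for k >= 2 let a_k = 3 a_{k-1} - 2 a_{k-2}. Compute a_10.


Iterating the recurrence forward:
a_0 = 1
a_1 = 3
a_2 = 3*3 - 2*1 = 7
a_3 = 3*7 - 2*3 = 15
a_4 = 3*15 - 2*7 = 31
a_5 = 3*31 - 2*15 = 63
a_6 = 3*63 - 2*31 = 127
a_7 = 3*127 - 2*63 = 255
a_8 = 3*255 - 2*127 = 511
a_9 = 3*511 - 2*255 = 1023
a_10 = 3*1023 - 2*511 = 2047
So a_10 = 2047.

2047


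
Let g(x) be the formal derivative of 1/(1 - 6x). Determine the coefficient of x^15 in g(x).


Differentiate termwise: d/dx sum_{k>=0} 6^k x^k = sum_{k>=1} k 6^k x^(k-1) = sum_{j>=0} (j+1) 6^(j+1) x^j.
Equivalently, d/dx [1/(1 - 6x)] = 6/(1 - 6x)^2.
For j = 15: 16 * 6^16 = 16 * 2821109907456 = 45137758519296.

45137758519296


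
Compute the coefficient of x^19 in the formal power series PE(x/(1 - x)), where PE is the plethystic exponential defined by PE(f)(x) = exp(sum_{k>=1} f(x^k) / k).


For f(x) = x/(1 - x) we have
sum_{k>=1} f(x^k) / k = sum_{k>=1} (1/k) * x^k / (1 - x^k) = sum_{k, m >= 1} x^(k m) / k,
which after exponentiating simplifies to
PE(x/(1 - x)) = prod_{k>=1} 1 / (1 - x^k).
This is the generating function for the partition function p(n), so the coefficient of x^19 is p(19).
Computing p(19) by dynamic programming over parts 1, 2, ..., 19: p(19) = 490.

490


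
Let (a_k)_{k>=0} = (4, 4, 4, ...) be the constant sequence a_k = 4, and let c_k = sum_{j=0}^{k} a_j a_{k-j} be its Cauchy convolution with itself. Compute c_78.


Since a_j = 4 for all j >= 0, the convolution sum becomes
c_k = sum_{j=0}^{k} 4 * 4 = 16 * (k + 1).
Equivalently, the generating function of (a_k) is 4/(1 - x) and its square is 16/(1 - x)^2 = sum_{k>=0} 16(k + 1) x^k.
For k = 78: 16 * 79 = 1264.

1264


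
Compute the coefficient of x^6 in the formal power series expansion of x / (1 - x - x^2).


Let f(x) = sum_{k>=0} a_k x^k. Multiplying f(x) * (1 - x - x^2) = x and matching coefficients gives a_0 = 0, a_1 = 1, and a_k = a_{k-1} + a_{k-2} for k >= 2. These are the Fibonacci numbers F_k.
Iterating from F_0 = 0, F_1 = 1:
F_0=0, F_1=1, F_2=1, F_3=2, F_4=3, F_5=5, F_6=8
F_6 = 8.

8


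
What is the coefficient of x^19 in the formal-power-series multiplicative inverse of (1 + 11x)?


The inverse is 1/(1 + 11x). Apply the geometric identity 1/(1 - y) = sum_{k>=0} y^k with y = -11x:
1/(1 + 11x) = sum_{k>=0} (-11)^k x^k.
So the coefficient of x^19 is (-11)^19 = -61159090448414546291.

-61159090448414546291


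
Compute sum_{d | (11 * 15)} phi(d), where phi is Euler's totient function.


First, 11 * 15 = 165. One classical identity is sum_{d | n} phi(d) = n (each k in [1, n] has a unique gcd with n, and among the k's with gcd(k, n) = n/d there are phi(d) of them). So the sum equals 165. We also verify directly:
Divisors of 165: 1, 3, 5, 11, 15, 33, 55, 165.
phi values: 1, 2, 4, 10, 8, 20, 40, 80.
Sum = 165.

165


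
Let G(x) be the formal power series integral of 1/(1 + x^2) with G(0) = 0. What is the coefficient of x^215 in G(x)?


1/(1 + x^2) = sum_{j>=0} (-1)^j x^(2j). Integrating termwise with G(0) = 0:
G(x) = sum_{j>=0} (-1)^j x^(2j+1) / (2j+1) = arctan(x).
Only odd powers are nonzero. For x^215 write 215 = 2*107 + 1, giving
(-1)^107 / 215 = -1/215 = -1/215.

-1/215


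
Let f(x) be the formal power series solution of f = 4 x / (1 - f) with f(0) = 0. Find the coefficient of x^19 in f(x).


Apply Lagrange inversion: f = 4 x * phi(f) with phi(t) = 1/(1 - t), so
[x^n] f = 4^n * (1/n) [t^(n-1)] phi(t)^n = 4^n * (1/n) [t^(n-1)] (1 - t)^(-n) = 4^n * (1/n) C(2n - 2, n - 1) = 4^n * C_{n-1}.
For n = 19: C_18 = C(36, 18) / 19 = 9075135300/19 = 477638700.
With the 4^19 = 274877906944 factor, the coefficient is 274877906944 * 477638700 = 131292326131453132800.

131292326131453132800


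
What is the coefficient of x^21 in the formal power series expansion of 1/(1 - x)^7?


The negative binomial / multiset identity is
1/(1 - x)^r = sum_{k>=0} C(k + r - 1, r - 1) x^k.
Here r = 7 and k = 21, so the coefficient is
C(21 + 6, 6) = C(27, 6)
= 296010

296010


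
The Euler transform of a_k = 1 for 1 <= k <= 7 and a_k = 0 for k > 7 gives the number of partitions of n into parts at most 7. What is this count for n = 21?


Partitions of 21 into parts at most 7:
Using generating function (1-x)^(-1)(1-x^2)^(-1)...(1-x^7)^(-1),
the coefficient of x^21 = 436

436


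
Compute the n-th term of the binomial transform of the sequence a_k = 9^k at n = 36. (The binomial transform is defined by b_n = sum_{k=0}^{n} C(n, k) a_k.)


With a_k = 9^k, b_n = sum_{k=0}^{n} C(n, k) 9^k = (1 + 9)^n by the binomial theorem.
For n = 36: (1 + 9)^36 = 10^36 = 1000000000000000000000000000000000000.

1000000000000000000000000000000000000


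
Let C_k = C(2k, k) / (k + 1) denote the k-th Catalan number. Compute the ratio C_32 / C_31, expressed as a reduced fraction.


Using C_k = (2k)! / (k! (k+1)!), the ratio C_{k+1}/C_k simplifies to
C_{k+1}/C_k = [(2k+2)! / ((k+1)! (k+2)!)] * [k! (k+1)! / (2k)!]
 = (2k+2)(2k+1) / ((k+1)(k+2)) = 2(2k+1) / (k+2).
For k = 31: 2(2*31 + 1) / (31 + 2) = 126/33 = 42/11.

42/11


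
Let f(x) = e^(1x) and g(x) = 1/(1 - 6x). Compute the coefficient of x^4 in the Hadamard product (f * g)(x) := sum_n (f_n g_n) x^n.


Expanding: f_k = 1^k/k! (from e^(1x)) and g_k = 6^k (from 1/(1 - 6x)). So the Hadamard coefficient (f * g)_k = 1^k 6^k / k! = (6)^k / k!.
For k = 4: 6^4/4! = 1296/24 = 54.

54


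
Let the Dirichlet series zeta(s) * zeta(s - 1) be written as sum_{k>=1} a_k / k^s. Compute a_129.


Convolution gives a_k = sum_{d | k} d * 1 = sum_{d | k} d = sigma(k), the sum of positive divisors of k.
For k = 129, the divisors are 1, 3, 43, 129, so
sigma(129) = 1 + 3 + 43 + 129 = 176.

176


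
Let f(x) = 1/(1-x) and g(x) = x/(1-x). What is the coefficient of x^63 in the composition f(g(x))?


First simplify the composition: f(g(x)) = 1/(1 - x/(1-x)) = (1-x)/((1-x) - x) = (1-x)/(1-2x).
Now extract the coefficient. Write (1-x)/(1-2x) = 1/(1-2x) - x/(1-2x).
The coefficient of x^n in 1/(1-2x) is 2^n, and in x/(1-2x) is 2^(n-1) (for n >= 1).
So the coefficient of x^63 is 2^63 - 2^62 = 9223372036854775808 - 4611686018427387904 = 4611686018427387904.

4611686018427387904


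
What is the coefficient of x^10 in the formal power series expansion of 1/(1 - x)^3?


The expansion 1/(1 - x)^r = sum_{k>=0} C(k + r - 1, r - 1) x^k follows from the multiset / negative-binomial theorem (or from repeated differentiation of the geometric series).
For r = 3 and k = 10:
C(12, 2) = 479001600 / (2 * 3628800) = 66.

66


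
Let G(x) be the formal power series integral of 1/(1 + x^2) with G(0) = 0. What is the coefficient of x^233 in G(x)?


1/(1 + x^2) = sum_{j>=0} (-1)^j x^(2j). Integrating termwise with G(0) = 0:
G(x) = sum_{j>=0} (-1)^j x^(2j+1) / (2j+1) = arctan(x).
Only odd powers are nonzero. For x^233 write 233 = 2*116 + 1, giving
(-1)^116 / 233 = 1/233 = 1/233.

1/233


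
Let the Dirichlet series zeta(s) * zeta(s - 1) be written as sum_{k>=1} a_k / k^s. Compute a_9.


Convolution gives a_k = sum_{d | k} d * 1 = sum_{d | k} d = sigma(k), the sum of positive divisors of k.
For k = 9, the divisors are 1, 3, 9, so
sigma(9) = 1 + 3 + 9 = 13.

13


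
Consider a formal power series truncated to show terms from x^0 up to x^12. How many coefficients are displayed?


From x^0 to x^12 inclusive, the count is 12 - 0 + 1 = 13.

13


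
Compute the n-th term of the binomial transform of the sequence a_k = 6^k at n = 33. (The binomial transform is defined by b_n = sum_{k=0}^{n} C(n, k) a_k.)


With a_k = 6^k, b_n = sum_{k=0}^{n} C(n, k) 6^k = (1 + 6)^n by the binomial theorem.
For n = 33: (1 + 6)^33 = 7^33 = 7730993719707444524137094407.

7730993719707444524137094407


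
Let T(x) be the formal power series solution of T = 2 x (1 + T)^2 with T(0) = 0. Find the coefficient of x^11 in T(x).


Apply the Lagrange inversion formula: if T = 2 x * phi(T) with phi(t) = (1 + t)^2, then [x^n] T = 2^n * (1/n) [t^(n-1)] phi(t)^n = 2^n * (1/n) [t^(n-1)] (1 + t)^(2n) = 2^n * (1/n) C(2n, n-1).
Using the identity C(2n, n-1) = C(2n, n) * n / (n+1), the unscaled factor equals C(2n, n) / (n+1) = C_n, the n-th Catalan number.
For n = 11: C_11 = C(22, 11) / 12 = 705432/12 = 58786.
With the 2^11 = 2048 factor, the coefficient is 2048 * 58786 = 120393728.

120393728


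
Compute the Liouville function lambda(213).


The Liouville function is lambda(k) = (-1)^Omega(k), where Omega(k) counts the prime factors of k with multiplicity.
Factoring: 213 = 3 * 71, so Omega(213) = 2.
lambda(213) = (-1)^2 = 1.

1


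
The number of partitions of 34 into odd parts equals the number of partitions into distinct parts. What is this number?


Computing partitions of 34 into odd parts (1, 3, 5, ...):
Using the generating function prod_{k>=0} 1/(1-x^(2k+1)),
the count is 512

512


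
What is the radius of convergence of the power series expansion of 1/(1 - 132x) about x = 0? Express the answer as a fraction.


Expanding 1/(1 - 132x) = sum_{k>=0} 132^k x^k, the series converges when |132x| < 1, i.e., |x| < 1/132.
So the radius of convergence is 1/132 = 1/132.

1/132


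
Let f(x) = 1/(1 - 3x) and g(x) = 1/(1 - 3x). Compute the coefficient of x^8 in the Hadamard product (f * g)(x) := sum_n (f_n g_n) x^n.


f has coefficients f_k = 3^k and g has coefficients g_k = 3^k, so the Hadamard product has coefficient (f*g)_k = 3^k * 3^k = 9^k.
For k = 8: 9^8 = 43046721.

43046721


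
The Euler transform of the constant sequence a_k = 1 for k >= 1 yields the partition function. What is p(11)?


The Euler transform converts the sequence a_k = 1 into the number of integer partitions.
Using the recurrence or dynamic programming:
p(11) = 56

56


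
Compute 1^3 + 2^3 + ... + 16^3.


This power sum has a closed form given by Faulhaber's formula
sum_{k=1}^{m} k^p = (1 / (p + 1)) * sum_{j=0}^{p} C(p + 1, j) B_j m^(p + 1 - j),
but for small m direct computation is fastest:
1 + 8 + 27 + 64 + 125 + 216 + 343 + 512 + 729 + 1000 + 1331 + 1728 + 2197 + 2744 + 3375 + 4096 = 18496.

18496


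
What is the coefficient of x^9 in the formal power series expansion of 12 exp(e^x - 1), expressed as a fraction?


exp(e^x - 1) is the exponential generating function for the Bell numbers Bell_k: exp(e^x - 1) = sum_{k>=0} Bell_k x^k / k!.
So the coefficient of x^9 in 12 exp(e^x - 1) is 12 Bell_9 / 9!.
Computing: Bell_9 = 21147 and 9! = 362880, giving
12 * 21147/362880 = 1007/1440.

1007/1440


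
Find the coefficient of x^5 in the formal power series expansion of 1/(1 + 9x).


Write 1/(1 + c x) = 1/(1 - (-c) x) and apply the geometric-series identity
1/(1 - y) = sum_{k>=0} y^k to get 1/(1 + c x) = sum_{k>=0} (-c)^k x^k.
So the coefficient of x^k is (-c)^k = (-1)^k * c^k.
Here c = 9 and k = 5:
(-9)^5 = -1 * 59049 = -59049

-59049


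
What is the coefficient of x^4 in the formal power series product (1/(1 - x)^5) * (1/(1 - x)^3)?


Combine the factors: (1/(1 - x)^5) * (1/(1 - x)^3) = 1/(1 - x)^8.
Then use 1/(1 - x)^r = sum_{k>=0} C(k + r - 1, r - 1) x^k with r = 8 and k = 4:
C(11, 7) = 330.

330


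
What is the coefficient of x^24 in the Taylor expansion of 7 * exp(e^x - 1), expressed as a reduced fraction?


exp(e^x - 1) = sum_{k>=0} Bell_k x^k / k!, where Bell_k is the k-th Bell number.
So the coefficient of x^24 is 7 * Bell_24 / 24!.
Computing: Bell_24 = 445958869294805289 and 24! = 620448401733239439360000, giving
7 * 445958869294805289/620448401733239439360000 = 148652956431601763/29545161987297116160000.

148652956431601763/29545161987297116160000


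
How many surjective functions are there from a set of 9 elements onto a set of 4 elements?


By inclusion-exclusion on which target elements are missed, the number of surjections from an n-set onto a k-set is
surj(n, k) = sum_{j=0}^{k} (-1)^j C(k, j) (k - j)^n.
Equivalently surj(n, k) = k! * S(n, k), where S(n, k) is the Stirling number of the second kind.
For n = 9, k = 4:
S(9, 4) = 7770, so
surj = 4! * 7770 = 24 * 7770 = 186480.

186480


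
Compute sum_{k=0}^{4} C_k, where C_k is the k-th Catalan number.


C_0 through C_4: 1, 1, 2, 5, 14
Sum = 1 + 1 + 2 + 5 + 14
= 23

23


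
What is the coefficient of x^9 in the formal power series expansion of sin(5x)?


The Maclaurin series is sin(t) = sum_{k>=0} (-1)^k t^(2k+1) / (2k+1)!, so substituting t = 5x, only odd powers of x are nonzero, with coefficient of x^(2k+1) equal to (-1)^k 5^(2k+1) / (2k+1)!.
Write 9 = 2*4 + 1, giving the coefficient (-1)^4 * 5^9 / 9! = 1953125/362880 = 390625/72576.

390625/72576


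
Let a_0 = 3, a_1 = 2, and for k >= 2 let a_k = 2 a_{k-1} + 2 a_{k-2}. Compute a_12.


Iterating the recurrence forward:
a_0 = 3
a_1 = 2
a_2 = 2*2 + 2*3 = 10
a_3 = 2*10 + 2*2 = 24
a_4 = 2*24 + 2*10 = 68
a_5 = 2*68 + 2*24 = 184
a_6 = 2*184 + 2*68 = 504
a_7 = 2*504 + 2*184 = 1376
a_8 = 2*1376 + 2*504 = 3760
a_9 = 2*3760 + 2*1376 = 10272
a_10 = 2*10272 + 2*3760 = 28064
a_11 = 2*28064 + 2*10272 = 76672
a_12 = 2*76672 + 2*28064 = 209472
So a_12 = 209472.

209472


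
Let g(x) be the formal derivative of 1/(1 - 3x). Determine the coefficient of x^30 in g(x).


Differentiate termwise: d/dx sum_{k>=0} 3^k x^k = sum_{k>=1} k 3^k x^(k-1) = sum_{j>=0} (j+1) 3^(j+1) x^j.
Equivalently, d/dx [1/(1 - 3x)] = 3/(1 - 3x)^2.
For j = 30: 31 * 3^31 = 31 * 617673396283947 = 19147875284802357.

19147875284802357


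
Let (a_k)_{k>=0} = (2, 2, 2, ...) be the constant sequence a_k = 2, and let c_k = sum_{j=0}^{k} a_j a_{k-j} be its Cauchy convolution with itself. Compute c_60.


Since a_j = 2 for all j >= 0, the convolution sum becomes
c_k = sum_{j=0}^{k} 2 * 2 = 4 * (k + 1).
Equivalently, the generating function of (a_k) is 2/(1 - x) and its square is 4/(1 - x)^2 = sum_{k>=0} 4(k + 1) x^k.
For k = 60: 4 * 61 = 244.

244


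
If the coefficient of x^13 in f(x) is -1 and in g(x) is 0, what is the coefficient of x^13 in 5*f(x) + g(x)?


Scalar multiplication scales coefficients: 5 * -1 = -5.
Then add the g coefficient: -5 + 0
= -5

-5


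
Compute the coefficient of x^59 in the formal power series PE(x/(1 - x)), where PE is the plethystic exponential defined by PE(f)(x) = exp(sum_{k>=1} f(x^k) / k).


For f(x) = x/(1 - x) we have
sum_{k>=1} f(x^k) / k = sum_{k>=1} (1/k) * x^k / (1 - x^k) = sum_{k, m >= 1} x^(k m) / k,
which after exponentiating simplifies to
PE(x/(1 - x)) = prod_{k>=1} 1 / (1 - x^k).
This is the generating function for the partition function p(n), so the coefficient of x^59 is p(59).
Computing p(59) by dynamic programming over parts 1, 2, ..., 59: p(59) = 831820.

831820


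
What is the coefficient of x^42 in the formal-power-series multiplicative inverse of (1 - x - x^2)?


Let the inverse be f(x) = sum_{k>=0} a_k x^k. From f(x) * (1 - x - x^2) = 1 and matching coefficients:
 x^0: a_0 = 1.
 x^1: a_1 - a_0 = 0, so a_1 = 1.
 x^k (k >= 2): a_k - a_{k-1} - a_{k-2} = 0, i.e. a_k = a_{k-1} + a_{k-2}.
This is the Fibonacci-type recurrence shifted so that a_0 = a_1 = 1.
Iterating: a_0=1, a_1=1, a_2=2, a_3=3, a_4=5, a_5=8, a_6=13, a_7=21, a_8=34, a_9=55, ...
a_42 = 433494437.

433494437


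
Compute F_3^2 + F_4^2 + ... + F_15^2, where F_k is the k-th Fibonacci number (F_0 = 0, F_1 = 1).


There is a standard identity sum_{k=0}^{N} F_k^2 = F_N * F_{N+1} (proved inductively from the telescoping relation F_k^2 = F_k F_{k+1} - F_{k-1} F_k). Then
sum_{k=3}^{15} F_k^2 = F_15 F_16 - F_2 F_3.
Computing: F_15 = 610, F_16 = 987, F_2 = 1, F_3 = 2.
Sum = 610 * 987 - 1 * 2 = 602068.

602068


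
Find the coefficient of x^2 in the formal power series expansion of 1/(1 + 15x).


Write 1/(1 + c x) = 1/(1 - (-c) x) and apply the geometric-series identity
1/(1 - y) = sum_{k>=0} y^k to get 1/(1 + c x) = sum_{k>=0} (-c)^k x^k.
So the coefficient of x^k is (-c)^k = (-1)^k * c^k.
Here c = 15 and k = 2:
(-15)^2 = 1 * 225 = 225

225


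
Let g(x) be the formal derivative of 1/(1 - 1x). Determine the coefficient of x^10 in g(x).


Differentiate termwise: d/dx sum_{k>=0} 1^k x^k = sum_{k>=1} k 1^k x^(k-1) = sum_{j>=0} (j+1) 1^(j+1) x^j.
Equivalently, d/dx [1/(1 - 1x)] = 1/(1 - 1x)^2.
For j = 10: 11 * 1^11 = 11 * 1 = 11.

11


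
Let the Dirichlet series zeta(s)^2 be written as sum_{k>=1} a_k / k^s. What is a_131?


The Dirichlet convolution of the constant function 1 with itself gives (1 * 1)(k) = sum_{d | k} 1 = d(k), the number of positive divisors of k.
Since zeta(s) = sum_{k>=1} 1/k^s, we have zeta(s)^2 = sum_{k>=1} d(k)/k^s, so a_k = d(k).
For k = 131: the divisors are 1, 131.
Count = 2.

2


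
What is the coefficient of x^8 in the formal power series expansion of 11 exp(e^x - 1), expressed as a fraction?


exp(e^x - 1) is the exponential generating function for the Bell numbers Bell_k: exp(e^x - 1) = sum_{k>=0} Bell_k x^k / k!.
So the coefficient of x^8 in 11 exp(e^x - 1) is 11 Bell_8 / 8!.
Computing: Bell_8 = 4140 and 8! = 40320, giving
11 * 4140/40320 = 253/224.

253/224


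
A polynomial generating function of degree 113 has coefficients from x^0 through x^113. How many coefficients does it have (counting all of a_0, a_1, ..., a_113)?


A polynomial of degree 113 takes the form a_0 + a_1 x + ... + a_113 x^113.
The number of coefficients is 113 + 1 = 114.

114


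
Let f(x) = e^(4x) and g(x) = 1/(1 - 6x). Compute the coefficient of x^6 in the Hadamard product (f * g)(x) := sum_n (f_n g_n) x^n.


Expanding: f_k = 4^k/k! (from e^(4x)) and g_k = 6^k (from 1/(1 - 6x)). So the Hadamard coefficient (f * g)_k = 4^k 6^k / k! = (24)^k / k!.
For k = 6: 24^6/6! = 191102976/720 = 1327104/5.

1327104/5


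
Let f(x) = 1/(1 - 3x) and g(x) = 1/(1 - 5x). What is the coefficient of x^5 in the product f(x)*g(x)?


The coefficient of x^n in f*g is the Cauchy product: sum_{k=0}^{n} a^k * b^(n-k).
With a=3, b=5, n=5:
sum_{k=0}^{5} 3^k * 5^(5-k)
= 7448

7448


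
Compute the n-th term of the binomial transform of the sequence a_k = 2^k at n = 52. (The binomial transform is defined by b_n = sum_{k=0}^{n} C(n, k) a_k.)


With a_k = 2^k, b_n = sum_{k=0}^{n} C(n, k) 2^k = (1 + 2)^n by the binomial theorem.
For n = 52: (1 + 2)^52 = 3^52 = 6461081889226673298932241.

6461081889226673298932241


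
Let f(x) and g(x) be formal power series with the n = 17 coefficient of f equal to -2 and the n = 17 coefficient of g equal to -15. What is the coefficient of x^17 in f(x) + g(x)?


Addition of formal power series is termwise.
The coefficient of x^17 in f + g = -2 + -15
= -17

-17


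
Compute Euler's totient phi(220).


phi(n) counts integers in [1, n] coprime to n. Using the multiplicative formula phi(n) = n * prod_{p | n} (1 - 1/p):
220 = 2^2 * 5 * 11, so
phi(220) = 220 * (1 - 1/2) * (1 - 1/5) * (1 - 1/11) = 80.

80


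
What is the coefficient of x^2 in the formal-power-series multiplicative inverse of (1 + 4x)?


The inverse is 1/(1 + 4x). Apply the geometric identity 1/(1 - y) = sum_{k>=0} y^k with y = -4x:
1/(1 + 4x) = sum_{k>=0} (-4)^k x^k.
So the coefficient of x^2 is (-4)^2 = 16.

16


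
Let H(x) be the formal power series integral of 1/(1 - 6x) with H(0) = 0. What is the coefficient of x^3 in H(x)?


1/(1 - 6x) = sum_{k>=0} 6^k x^k. Integrating termwise with H(0) = 0:
H(x) = sum_{k>=0} 6^k x^(k+1) / (k+1) = sum_{m>=1} 6^(m-1) x^m / m.
For m = 3: 6^2/3 = 36/3 = 12.

12


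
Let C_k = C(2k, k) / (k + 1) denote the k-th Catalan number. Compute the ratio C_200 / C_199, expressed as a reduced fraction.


Using C_k = (2k)! / (k! (k+1)!), the ratio C_{k+1}/C_k simplifies to
C_{k+1}/C_k = [(2k+2)! / ((k+1)! (k+2)!)] * [k! (k+1)! / (2k)!]
 = (2k+2)(2k+1) / ((k+1)(k+2)) = 2(2k+1) / (k+2).
For k = 199: 2(2*199 + 1) / (199 + 2) = 798/201 = 266/67.

266/67


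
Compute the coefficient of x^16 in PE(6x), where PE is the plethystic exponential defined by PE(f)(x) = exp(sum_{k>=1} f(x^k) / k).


With f(x) = 6x, the exponent is sum_{k>=1} 6 x^k / k = 6 * (-ln(1 - x)). Exponentiating:
PE(6x) = exp(-6 ln(1 - x)) = 1/(1 - x)^6.
By the negative binomial expansion, [x^n] 1/(1 - x)^6 = C(n + 5, 5).
For n = 16: C(21, 5) = 20349.

20349


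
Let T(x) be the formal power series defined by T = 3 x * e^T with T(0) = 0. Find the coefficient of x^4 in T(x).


Apply the Lagrange inversion formula: if T = 3 x * phi(T) with phi(t) = e^t, then
[x^n] T = 3^n * (1/n) [t^(n-1)] phi(t)^n = 3^n * (1/n) [t^(n-1)] e^(n t) = 3^n * (1/n) * n^(n-1) / (n-1)! = 3^n * n^(n-1) / n!.
When c = 1 this is the Cayley count of rooted labeled trees on n vertices, divided by n!.
For n = 4: 3^4 * 4^3 / 4! = 81 * 64/24 = 216.

216


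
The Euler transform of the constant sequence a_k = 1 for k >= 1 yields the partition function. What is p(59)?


The Euler transform converts the sequence a_k = 1 into the number of integer partitions.
Using the recurrence or dynamic programming:
p(59) = 831820

831820


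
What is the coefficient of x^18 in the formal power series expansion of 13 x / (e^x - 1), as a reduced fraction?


The exponential generating function for Bernoulli numbers is
x / (e^x - 1) = sum_{k>=0} B_k x^k / k!.
So the coefficient of x^18 in 13 x / (e^x - 1) is 13 B_18 / 18!.
Computing: B_18 = 43867/798, 18! = 6402373705728000, giving
13 * 43867/798 / 6402373705728000 = 43867/393007247474688000.

43867/393007247474688000


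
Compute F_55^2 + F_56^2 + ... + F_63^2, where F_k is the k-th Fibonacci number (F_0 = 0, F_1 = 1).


There is a standard identity sum_{k=0}^{N} F_k^2 = F_N * F_{N+1} (proved inductively from the telescoping relation F_k^2 = F_k F_{k+1} - F_{k-1} F_k). Then
sum_{k=55}^{63} F_k^2 = F_63 F_64 - F_54 F_55.
Computing: F_63 = 6557470319842, F_64 = 10610209857723, F_54 = 86267571272, F_55 = 139583862445.
Sum = 6557470319842 * 10610209857723 - 86267571272 * 139583862445 = 69564094668511687042159726.

69564094668511687042159726


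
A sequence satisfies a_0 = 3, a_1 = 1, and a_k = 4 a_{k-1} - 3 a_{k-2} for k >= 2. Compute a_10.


The characteristic equation is t^2 - 4 t + 3 = 0, with roots r_1 = 3 and r_2 = 1 (so c_1 = r_1 + r_2, c_2 = -r_1 r_2 as required).
One can use the closed form a_n = A r_1^n + B r_2^n, but direct iteration is more reliable:
a_0 = 3, a_1 = 1, a_2 = -5, a_3 = -23, a_4 = -77, a_5 = -239, a_6 = -725, a_7 = -2183, a_8 = -6557, a_9 = -19679, a_10 = -59045.
So a_10 = -59045.

-59045


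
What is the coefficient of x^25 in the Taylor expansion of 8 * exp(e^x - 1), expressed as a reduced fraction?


exp(e^x - 1) = sum_{k>=0} Bell_k x^k / k!, where Bell_k is the k-th Bell number.
So the coefficient of x^25 is 8 * Bell_25 / 25!.
Computing: Bell_25 = 4638590332229999353 and 25! = 15511210043330985984000000, giving
8 * 4638590332229999353/15511210043330985984000000 = 356814640940769181/149146250416644096000000.

356814640940769181/149146250416644096000000


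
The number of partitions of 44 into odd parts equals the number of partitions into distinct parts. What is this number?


Computing partitions of 44 into odd parts (1, 3, 5, ...):
Using the generating function prod_{k>=0} 1/(1-x^(2k+1)),
the count is 1816

1816


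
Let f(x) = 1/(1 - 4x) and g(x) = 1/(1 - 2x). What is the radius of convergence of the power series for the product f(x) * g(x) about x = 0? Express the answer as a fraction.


The radius of 1/(1 - 4x) is 1/4 (nearest singularity at x = 1/4), and the radius of 1/(1 - 2x) is 1/2.
The product f(x)*g(x) = 1/((1 - 4x)(1 - 2x)) has singularities at both 1/4 and 1/2, so its radius of convergence is the distance to the nearest one:
min(1/4, 1/2) = 1/4.

1/4


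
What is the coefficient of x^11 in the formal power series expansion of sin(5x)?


The Maclaurin series is sin(t) = sum_{k>=0} (-1)^k t^(2k+1) / (2k+1)!, so substituting t = 5x, only odd powers of x are nonzero, with coefficient of x^(2k+1) equal to (-1)^k 5^(2k+1) / (2k+1)!.
Write 11 = 2*5 + 1, giving the coefficient (-1)^5 * 5^11 / 11! = -48828125/39916800 = -1953125/1596672.

-1953125/1596672


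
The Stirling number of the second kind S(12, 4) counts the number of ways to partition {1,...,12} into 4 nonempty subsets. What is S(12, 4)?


Using the explicit formula S(n,k) = (1/k!) sum_{j=0}^{k} (-1)^(k-j) C(k,j) j^n:
S(12, 4) = 611501
Equivalently, S(n,k) is n! times the coefficient of x^n in the EGF (e^x - 1)^k / k!.

611501


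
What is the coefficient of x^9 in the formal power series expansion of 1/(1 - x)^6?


The expansion 1/(1 - x)^r = sum_{k>=0} C(k + r - 1, r - 1) x^k follows from the multiset / negative-binomial theorem (or from repeated differentiation of the geometric series).
For r = 6 and k = 9:
C(14, 5) = 87178291200 / (120 * 362880) = 2002.

2002


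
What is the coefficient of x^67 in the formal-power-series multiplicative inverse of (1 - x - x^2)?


Let the inverse be f(x) = sum_{k>=0} a_k x^k. From f(x) * (1 - x - x^2) = 1 and matching coefficients:
 x^0: a_0 = 1.
 x^1: a_1 - a_0 = 0, so a_1 = 1.
 x^k (k >= 2): a_k - a_{k-1} - a_{k-2} = 0, i.e. a_k = a_{k-1} + a_{k-2}.
This is the Fibonacci-type recurrence shifted so that a_0 = a_1 = 1.
Iterating: a_0=1, a_1=1, a_2=2, a_3=3, a_4=5, a_5=8, a_6=13, a_7=21, a_8=34, a_9=55, ...
a_67 = 72723460248141.

72723460248141


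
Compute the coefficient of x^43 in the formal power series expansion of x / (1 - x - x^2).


Let f(x) = sum_{k>=0} a_k x^k. Multiplying f(x) * (1 - x - x^2) = x and matching coefficients gives a_0 = 0, a_1 = 1, and a_k = a_{k-1} + a_{k-2} for k >= 2. These are the Fibonacci numbers F_k.
Iterating from F_0 = 0, F_1 = 1:
F_0=0, F_1=1, F_2=1, F_3=2, F_4=3, F_5=5, F_6=8, F_7=13, F_8=21, F_9=34, ...
F_43 = 433494437.

433494437


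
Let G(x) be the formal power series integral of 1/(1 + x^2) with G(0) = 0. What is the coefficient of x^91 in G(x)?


1/(1 + x^2) = sum_{j>=0} (-1)^j x^(2j). Integrating termwise with G(0) = 0:
G(x) = sum_{j>=0} (-1)^j x^(2j+1) / (2j+1) = arctan(x).
Only odd powers are nonzero. For x^91 write 91 = 2*45 + 1, giving
(-1)^45 / 91 = -1/91 = -1/91.

-1/91


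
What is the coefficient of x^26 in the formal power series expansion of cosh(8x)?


The Maclaurin series is cosh(t) = sum_{m>=0} t^(2m) / (2m)!, so substituting t = 8x, only even powers of x are nonzero, with coefficient of x^(2m) equal to 8^(2m) / (2m)!.
For x^26 the coefficient is 8^26/26! = 302231454903657293676544/403291461126605635584000000 = 36028797018963968/48076088562799171875.

36028797018963968/48076088562799171875


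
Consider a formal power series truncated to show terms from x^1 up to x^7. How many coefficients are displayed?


From x^1 to x^7 inclusive, the count is 7 - 1 + 1 = 7.

7


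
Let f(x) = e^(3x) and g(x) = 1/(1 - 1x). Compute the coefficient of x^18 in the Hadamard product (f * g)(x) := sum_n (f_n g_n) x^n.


Expanding: f_k = 3^k/k! (from e^(3x)) and g_k = 1^k (from 1/(1 - 1x)). So the Hadamard coefficient (f * g)_k = 3^k 1^k / k! = (3)^k / k!.
For k = 18: 3^18/18! = 387420489/6402373705728000 = 59049/975822848000.

59049/975822848000


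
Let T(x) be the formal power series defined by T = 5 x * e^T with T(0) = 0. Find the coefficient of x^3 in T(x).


Apply the Lagrange inversion formula: if T = 5 x * phi(T) with phi(t) = e^t, then
[x^n] T = 5^n * (1/n) [t^(n-1)] phi(t)^n = 5^n * (1/n) [t^(n-1)] e^(n t) = 5^n * (1/n) * n^(n-1) / (n-1)! = 5^n * n^(n-1) / n!.
When c = 1 this is the Cayley count of rooted labeled trees on n vertices, divided by n!.
For n = 3: 5^3 * 3^2 / 3! = 125 * 9/6 = 375/2.

375/2


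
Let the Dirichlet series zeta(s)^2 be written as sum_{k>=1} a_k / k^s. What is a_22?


The Dirichlet convolution of the constant function 1 with itself gives (1 * 1)(k) = sum_{d | k} 1 = d(k), the number of positive divisors of k.
Since zeta(s) = sum_{k>=1} 1/k^s, we have zeta(s)^2 = sum_{k>=1} d(k)/k^s, so a_k = d(k).
For k = 22: the divisors are 1, 2, 11, 22.
Count = 4.

4


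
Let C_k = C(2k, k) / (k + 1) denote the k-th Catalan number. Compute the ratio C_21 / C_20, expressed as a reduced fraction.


Using C_k = (2k)! / (k! (k+1)!), the ratio C_{k+1}/C_k simplifies to
C_{k+1}/C_k = [(2k+2)! / ((k+1)! (k+2)!)] * [k! (k+1)! / (2k)!]
 = (2k+2)(2k+1) / ((k+1)(k+2)) = 2(2k+1) / (k+2).
For k = 20: 2(2*20 + 1) / (20 + 2) = 82/22 = 41/11.

41/11


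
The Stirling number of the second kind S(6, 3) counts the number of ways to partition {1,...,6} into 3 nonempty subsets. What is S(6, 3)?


Using the explicit formula S(n,k) = (1/k!) sum_{j=0}^{k} (-1)^(k-j) C(k,j) j^n:
S(6, 3) = 90
Equivalently, S(n,k) is n! times the coefficient of x^n in the EGF (e^x - 1)^k / k!.

90


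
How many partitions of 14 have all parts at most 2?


Using the generating function (1-x)^(-1)(1-x^2)^(-1),
the coefficient of x^14 counts these restricted partitions.
Result = 8

8


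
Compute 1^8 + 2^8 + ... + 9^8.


This power sum has a closed form given by Faulhaber's formula
sum_{k=1}^{m} k^p = (1 / (p + 1)) * sum_{j=0}^{p} C(p + 1, j) B_j m^(p + 1 - j),
but for small m direct computation is fastest:
1 + 256 + 6561 + 65536 + 390625 + 1679616 + 5764801 + 16777216 + 43046721 = 67731333.

67731333


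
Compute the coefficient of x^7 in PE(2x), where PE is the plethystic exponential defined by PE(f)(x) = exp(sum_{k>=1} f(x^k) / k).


With f(x) = 2x, the exponent is sum_{k>=1} 2 x^k / k = 2 * (-ln(1 - x)). Exponentiating:
PE(2x) = exp(-2 ln(1 - x)) = 1/(1 - x)^2.
By the negative binomial expansion, [x^n] 1/(1 - x)^2 = C(n + 1, 1).
For n = 7: C(8, 1) = 8.

8


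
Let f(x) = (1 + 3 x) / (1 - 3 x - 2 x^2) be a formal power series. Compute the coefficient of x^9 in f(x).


Write f(x) = sum_{k>=0} a_k x^k. Multiplying both sides by 1 - 3 x - 2 x^2 gives
(1 - 3 x - 2 x^2) sum_{k>=0} a_k x^k = 1 + 3 x.
Matching coefficients:
 x^0: a_0 = 1
 x^1: a_1 - 3 a_0 = 3  =>  a_1 = 3*1 + 3 = 6
 x^k (k >= 2): a_k = 3 a_{k-1} + 2 a_{k-2}.
Iterating: a_2 = 20, a_3 = 72, a_4 = 256, a_5 = 912, a_6 = 3248, a_7 = 11568, a_8 = 41200, a_9 = 146736.
So the coefficient of x^9 is 146736.

146736


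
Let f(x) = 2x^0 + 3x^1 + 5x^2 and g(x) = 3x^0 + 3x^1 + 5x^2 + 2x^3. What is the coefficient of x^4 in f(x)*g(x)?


Cauchy product at x^4:
3*2 + 5*5
= 31

31


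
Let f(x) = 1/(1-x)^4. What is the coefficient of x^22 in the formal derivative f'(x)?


Differentiate: d/dx [ 1/(1-x)^r ] = r / (1-x)^(r+1).
Here r = 4, so f'(x) = 4 / (1-x)^5.
The expansion of 1/(1-x)^(r+1) has coefficient of x^n equal to C(n+r, r).
So the coefficient of x^22 in f'(x) is
4 * C(26, 4) = 4 * 14950 = 59800

59800


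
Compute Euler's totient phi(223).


phi(n) counts integers in [1, n] coprime to n. Using the multiplicative formula phi(n) = n * prod_{p | n} (1 - 1/p):
223 = 223, so
phi(223) = 223 * (1 - 1/223) = 222.

222


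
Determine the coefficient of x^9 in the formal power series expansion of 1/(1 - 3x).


The geometric series identity gives 1/(1 - c x) = sum_{k>=0} c^k x^k, so the coefficient of x^k is c^k.
Here c = 3 and k = 9.
Computing: 3^9 = 19683

19683


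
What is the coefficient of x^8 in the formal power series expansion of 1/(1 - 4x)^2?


The general identity 1/(1 - c x)^r = sum_{k>=0} c^k C(k + r - 1, r - 1) x^k follows by substituting y = c x into 1/(1 - y)^r = sum_{k>=0} C(k + r - 1, r - 1) y^k.
For c = 4, r = 2, k = 8:
4^8 * C(9, 1) = 65536 * 9 = 589824.

589824


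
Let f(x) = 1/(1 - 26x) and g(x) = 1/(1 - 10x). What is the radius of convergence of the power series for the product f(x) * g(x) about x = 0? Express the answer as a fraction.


The radius of 1/(1 - 26x) is 1/26 (nearest singularity at x = 1/26), and the radius of 1/(1 - 10x) is 1/10.
The product f(x)*g(x) = 1/((1 - 26x)(1 - 10x)) has singularities at both 1/26 and 1/10, so its radius of convergence is the distance to the nearest one:
min(1/26, 1/10) = 1/26.

1/26


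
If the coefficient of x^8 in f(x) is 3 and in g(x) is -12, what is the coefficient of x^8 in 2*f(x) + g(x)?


Scalar multiplication scales coefficients: 2 * 3 = 6.
Then add the g coefficient: 6 + -12
= -6

-6


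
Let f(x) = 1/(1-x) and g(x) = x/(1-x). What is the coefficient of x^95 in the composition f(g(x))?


First simplify the composition: f(g(x)) = 1/(1 - x/(1-x)) = (1-x)/((1-x) - x) = (1-x)/(1-2x).
Now extract the coefficient. Write (1-x)/(1-2x) = 1/(1-2x) - x/(1-2x).
The coefficient of x^n in 1/(1-2x) is 2^n, and in x/(1-2x) is 2^(n-1) (for n >= 1).
So the coefficient of x^95 is 2^95 - 2^94 = 39614081257132168796771975168 - 19807040628566084398385987584 = 19807040628566084398385987584.

19807040628566084398385987584


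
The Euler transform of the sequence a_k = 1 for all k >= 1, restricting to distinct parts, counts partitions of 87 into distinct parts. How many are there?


Partitions of 87 into distinct parts can be computed via generating function.
Product (1+x)(1+x^2)(1+x^3)...
The coefficient of x^87 = 145578

145578


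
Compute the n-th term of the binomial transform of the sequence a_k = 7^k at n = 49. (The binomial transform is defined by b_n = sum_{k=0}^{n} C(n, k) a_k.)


With a_k = 7^k, b_n = sum_{k=0}^{n} C(n, k) 7^k = (1 + 7)^n by the binomial theorem.
For n = 49: (1 + 7)^49 = 8^49 = 178405961588244985132285746181186892047843328.

178405961588244985132285746181186892047843328


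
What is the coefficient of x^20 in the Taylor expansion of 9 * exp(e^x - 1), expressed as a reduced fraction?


exp(e^x - 1) = sum_{k>=0} Bell_k x^k / k!, where Bell_k is the k-th Bell number.
So the coefficient of x^20 is 9 * Bell_20 / 20!.
Computing: Bell_20 = 51724158235372 and 20! = 2432902008176640000, giving
9 * 51724158235372/2432902008176640000 = 263898766507/1379196149760000.

263898766507/1379196149760000


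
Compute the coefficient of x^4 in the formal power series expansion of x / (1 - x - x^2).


Let f(x) = sum_{k>=0} a_k x^k. Multiplying f(x) * (1 - x - x^2) = x and matching coefficients gives a_0 = 0, a_1 = 1, and a_k = a_{k-1} + a_{k-2} for k >= 2. These are the Fibonacci numbers F_k.
Iterating from F_0 = 0, F_1 = 1:
F_0=0, F_1=1, F_2=1, F_3=2, F_4=3
F_4 = 3.

3


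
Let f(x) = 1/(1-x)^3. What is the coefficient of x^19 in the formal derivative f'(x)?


Differentiate: d/dx [ 1/(1-x)^r ] = r / (1-x)^(r+1).
Here r = 3, so f'(x) = 3 / (1-x)^4.
The expansion of 1/(1-x)^(r+1) has coefficient of x^n equal to C(n+r, r).
So the coefficient of x^19 in f'(x) is
3 * C(22, 3) = 3 * 1540 = 4620

4620


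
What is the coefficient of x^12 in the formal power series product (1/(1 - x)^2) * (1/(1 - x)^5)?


Combine the factors: (1/(1 - x)^2) * (1/(1 - x)^5) = 1/(1 - x)^7.
Then use 1/(1 - x)^r = sum_{k>=0} C(k + r - 1, r - 1) x^k with r = 7 and k = 12:
C(18, 6) = 18564.

18564


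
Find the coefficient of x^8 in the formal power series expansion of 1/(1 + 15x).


Write 1/(1 + c x) = 1/(1 - (-c) x) and apply the geometric-series identity
1/(1 - y) = sum_{k>=0} y^k to get 1/(1 + c x) = sum_{k>=0} (-c)^k x^k.
So the coefficient of x^k is (-c)^k = (-1)^k * c^k.
Here c = 15 and k = 8:
(-15)^8 = 1 * 2562890625 = 2562890625

2562890625


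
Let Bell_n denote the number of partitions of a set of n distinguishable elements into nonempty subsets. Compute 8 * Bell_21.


Bell_21 can be computed from the Bell triangle or from Dobinski's identity Bell_n = (1/e) * sum_{k>=0} k^n / k!.
Computing Bell_21 = 474869816156751.
Then 8 * 474869816156751 = 3798958529254008.

3798958529254008


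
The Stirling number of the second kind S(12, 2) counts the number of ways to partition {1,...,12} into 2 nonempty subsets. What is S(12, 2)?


Using the explicit formula S(n,k) = (1/k!) sum_{j=0}^{k} (-1)^(k-j) C(k,j) j^n:
S(12, 2) = 2047
Equivalently, S(n,k) is n! times the coefficient of x^n in the EGF (e^x - 1)^k / k!.

2047


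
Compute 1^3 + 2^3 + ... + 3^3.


This power sum has a closed form given by Faulhaber's formula
sum_{k=1}^{m} k^p = (1 / (p + 1)) * sum_{j=0}^{p} C(p + 1, j) B_j m^(p + 1 - j),
but for small m direct computation is fastest:
1 + 8 + 27 = 36.

36


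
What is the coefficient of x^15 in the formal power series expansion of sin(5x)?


The Maclaurin series is sin(t) = sum_{k>=0} (-1)^k t^(2k+1) / (2k+1)!, so substituting t = 5x, only odd powers of x are nonzero, with coefficient of x^(2k+1) equal to (-1)^k 5^(2k+1) / (2k+1)!.
Write 15 = 2*7 + 1, giving the coefficient (-1)^7 * 5^15 / 15! = -30517578125/1307674368000 = -244140625/10461394944.

-244140625/10461394944


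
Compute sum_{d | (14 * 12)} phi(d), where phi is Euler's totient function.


First, 14 * 12 = 168. One classical identity is sum_{d | n} phi(d) = n (each k in [1, n] has a unique gcd with n, and among the k's with gcd(k, n) = n/d there are phi(d) of them). So the sum equals 168. We also verify directly:
Divisors of 168: 1, 2, 3, 4, 6, 7, 8, 12, 14, 21, 24, 28, 42, 56, 84, 168.
phi values: 1, 1, 2, 2, 2, 6, 4, 4, 6, 12, 8, 12, 12, 24, 24, 48.
Sum = 168.

168


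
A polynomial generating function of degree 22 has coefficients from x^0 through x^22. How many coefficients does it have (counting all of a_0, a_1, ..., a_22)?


A polynomial of degree 22 takes the form a_0 + a_1 x + ... + a_22 x^22.
The number of coefficients is 22 + 1 = 23.

23


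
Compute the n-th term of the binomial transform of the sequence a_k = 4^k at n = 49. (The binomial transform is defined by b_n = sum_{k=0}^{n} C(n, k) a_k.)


With a_k = 4^k, b_n = sum_{k=0}^{n} C(n, k) 4^k = (1 + 4)^n by the binomial theorem.
For n = 49: (1 + 4)^49 = 5^49 = 17763568394002504646778106689453125.

17763568394002504646778106689453125


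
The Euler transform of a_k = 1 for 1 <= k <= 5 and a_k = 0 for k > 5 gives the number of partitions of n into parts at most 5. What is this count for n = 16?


Partitions of 16 into parts at most 5:
Using generating function (1-x)^(-1)(1-x^2)^(-1)...(1-x^5)^(-1),
the coefficient of x^16 = 101

101


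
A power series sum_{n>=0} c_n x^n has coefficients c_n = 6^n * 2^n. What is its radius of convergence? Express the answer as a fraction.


By the root test (Cauchy-Hadamard), the radius is R = 1 / limsup_n |c_n|^(1/n).
Here |c_n|^(1/n) = (6^n * 2^n)^(1/n) = 6 * 2 = 12 for all n.
So R = 1/12 = 1/12.

1/12


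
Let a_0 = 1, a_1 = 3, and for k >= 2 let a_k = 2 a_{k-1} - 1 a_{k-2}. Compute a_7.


Iterating the recurrence forward:
a_0 = 1
a_1 = 3
a_2 = 2*3 - 1*1 = 5
a_3 = 2*5 - 1*3 = 7
a_4 = 2*7 - 1*5 = 9
a_5 = 2*9 - 1*7 = 11
a_6 = 2*11 - 1*9 = 13
a_7 = 2*13 - 1*11 = 15
So a_7 = 15.

15
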